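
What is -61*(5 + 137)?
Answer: -8662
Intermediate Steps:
-61*(5 + 137) = -61*142 = -8662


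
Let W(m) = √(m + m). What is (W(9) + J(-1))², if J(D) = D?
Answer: 19 - 6*√2 ≈ 10.515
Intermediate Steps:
W(m) = √2*√m (W(m) = √(2*m) = √2*√m)
(W(9) + J(-1))² = (√2*√9 - 1)² = (√2*3 - 1)² = (3*√2 - 1)² = (-1 + 3*√2)²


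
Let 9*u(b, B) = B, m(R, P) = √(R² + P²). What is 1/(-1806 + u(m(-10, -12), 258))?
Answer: -3/5332 ≈ -0.00056264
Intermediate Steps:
m(R, P) = √(P² + R²)
u(b, B) = B/9
1/(-1806 + u(m(-10, -12), 258)) = 1/(-1806 + (⅑)*258) = 1/(-1806 + 86/3) = 1/(-5332/3) = -3/5332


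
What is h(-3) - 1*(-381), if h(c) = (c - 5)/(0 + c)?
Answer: 1151/3 ≈ 383.67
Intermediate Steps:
h(c) = (-5 + c)/c
h(-3) - 1*(-381) = (-5 - 3)/(-3) - 1*(-381) = -⅓*(-8) + 381 = 8/3 + 381 = 1151/3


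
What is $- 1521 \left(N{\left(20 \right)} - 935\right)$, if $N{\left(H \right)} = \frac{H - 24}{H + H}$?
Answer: $\frac{14222871}{10} \approx 1.4223 \cdot 10^{6}$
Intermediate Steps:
$N{\left(H \right)} = \frac{-24 + H}{2 H}$
$- 1521 \left(N{\left(20 \right)} - 935\right) = - 1521 \left(\frac{-24 + 20}{2 \cdot 20} - 935\right) = - 1521 \left(\frac{1}{2} \cdot \frac{1}{20} \left(-4\right) - 935\right) = - 1521 \left(- \frac{1}{10} - 935\right) = \left(-1521\right) \left(- \frac{9351}{10}\right) = \frac{14222871}{10}$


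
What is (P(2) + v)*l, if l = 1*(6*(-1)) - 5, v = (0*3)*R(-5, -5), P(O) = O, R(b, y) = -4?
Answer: -22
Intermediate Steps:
v = 0 (v = (0*3)*(-4) = 0*(-4) = 0)
l = -11 (l = 1*(-6) - 5 = -6 - 5 = -11)
(P(2) + v)*l = (2 + 0)*(-11) = 2*(-11) = -22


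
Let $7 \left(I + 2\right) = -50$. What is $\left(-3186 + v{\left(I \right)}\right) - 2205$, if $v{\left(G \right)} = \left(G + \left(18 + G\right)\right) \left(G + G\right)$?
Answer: $- \frac{263903}{49} \approx -5385.8$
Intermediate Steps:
$I = - \frac{64}{7}$ ($I = -2 + \frac{1}{7} \left(-50\right) = -2 - \frac{50}{7} = - \frac{64}{7} \approx -9.1429$)
$v{\left(G \right)} = 2 G \left(18 + 2 G\right)$ ($v{\left(G \right)} = \left(18 + 2 G\right) 2 G = 2 G \left(18 + 2 G\right)$)
$\left(-3186 + v{\left(I \right)}\right) - 2205 = \left(-3186 + 4 \left(- \frac{64}{7}\right) \left(9 - \frac{64}{7}\right)\right) - 2205 = \left(-3186 + 4 \left(- \frac{64}{7}\right) \left(- \frac{1}{7}\right)\right) - 2205 = \left(-3186 + \frac{256}{49}\right) - 2205 = - \frac{155858}{49} - 2205 = - \frac{263903}{49}$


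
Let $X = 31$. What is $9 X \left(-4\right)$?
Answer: $-1116$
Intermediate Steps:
$9 X \left(-4\right) = 9 \cdot 31 \left(-4\right) = 279 \left(-4\right) = -1116$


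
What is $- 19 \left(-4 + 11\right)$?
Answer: $-133$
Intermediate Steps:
$- 19 \left(-4 + 11\right) = \left(-19\right) 7 = -133$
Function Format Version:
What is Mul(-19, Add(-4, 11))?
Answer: -133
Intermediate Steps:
Mul(-19, Add(-4, 11)) = Mul(-19, 7) = -133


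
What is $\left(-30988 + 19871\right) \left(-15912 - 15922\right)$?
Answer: $353898578$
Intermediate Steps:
$\left(-30988 + 19871\right) \left(-15912 - 15922\right) = \left(-11117\right) \left(-31834\right) = 353898578$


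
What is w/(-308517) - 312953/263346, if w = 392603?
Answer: -66647250113/27082239294 ≈ -2.4609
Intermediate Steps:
w/(-308517) - 312953/263346 = 392603/(-308517) - 312953/263346 = 392603*(-1/308517) - 312953*1/263346 = -392603/308517 - 312953/263346 = -66647250113/27082239294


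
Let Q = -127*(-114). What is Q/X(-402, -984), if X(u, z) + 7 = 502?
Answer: 4826/165 ≈ 29.248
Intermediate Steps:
Q = 14478
X(u, z) = 495 (X(u, z) = -7 + 502 = 495)
Q/X(-402, -984) = 14478/495 = 14478*(1/495) = 4826/165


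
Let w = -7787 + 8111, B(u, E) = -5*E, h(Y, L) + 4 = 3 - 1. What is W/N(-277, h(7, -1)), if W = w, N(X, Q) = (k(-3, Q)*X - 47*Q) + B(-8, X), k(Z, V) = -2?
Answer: 324/2033 ≈ 0.15937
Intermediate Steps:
h(Y, L) = -2 (h(Y, L) = -4 + (3 - 1) = -4 + 2 = -2)
w = 324
N(X, Q) = -47*Q - 7*X (N(X, Q) = (-2*X - 47*Q) - 5*X = (-47*Q - 2*X) - 5*X = -47*Q - 7*X)
W = 324
W/N(-277, h(7, -1)) = 324/(-47*(-2) - 7*(-277)) = 324/(94 + 1939) = 324/2033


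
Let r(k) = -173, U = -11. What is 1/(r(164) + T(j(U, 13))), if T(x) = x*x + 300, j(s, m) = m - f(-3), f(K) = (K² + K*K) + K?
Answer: 1/131 ≈ 0.0076336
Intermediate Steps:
f(K) = K + 2*K² (f(K) = (K² + K²) + K = 2*K² + K = K + 2*K²)
j(s, m) = -15 + m (j(s, m) = m - (-3)*(1 + 2*(-3)) = m - (-3)*(1 - 6) = m - (-3)*(-5) = m - 1*15 = m - 15 = -15 + m)
T(x) = 300 + x² (T(x) = x² + 300 = 300 + x²)
1/(r(164) + T(j(U, 13))) = 1/(-173 + (300 + (-15 + 13)²)) = 1/(-173 + (300 + (-2)²)) = 1/(-173 + (300 + 4)) = 1/(-173 + 304) = 1/131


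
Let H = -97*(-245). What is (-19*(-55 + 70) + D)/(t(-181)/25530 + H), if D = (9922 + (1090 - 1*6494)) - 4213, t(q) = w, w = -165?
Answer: 34040/40448019 ≈ 0.00084157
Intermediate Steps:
H = 23765
t(q) = -165
D = 305 (D = (9922 + (1090 - 6494)) - 4213 = (9922 - 5404) - 4213 = 4518 - 4213 = 305)
(-19*(-55 + 70) + D)/(t(-181)/25530 + H) = (-19*(-55 + 70) + 305)/(-165/25530 + 23765) = (-19*15 + 305)/(-165*1/25530 + 23765) = (-285 + 305)/(-11/1702 + 23765) = 20/(40448019/1702) = 20*(1702/40448019) = 34040/40448019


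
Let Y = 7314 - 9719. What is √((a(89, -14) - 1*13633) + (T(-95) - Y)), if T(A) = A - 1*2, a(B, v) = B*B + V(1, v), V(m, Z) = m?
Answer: I*√3403 ≈ 58.335*I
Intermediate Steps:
a(B, v) = 1 + B² (a(B, v) = B*B + 1 = B² + 1 = 1 + B²)
Y = -2405
T(A) = -2 + A (T(A) = A - 2 = -2 + A)
√((a(89, -14) - 1*13633) + (T(-95) - Y)) = √(((1 + 89²) - 1*13633) + ((-2 - 95) - 1*(-2405))) = √(((1 + 7921) - 13633) + (-97 + 2405)) = √((7922 - 13633) + 2308) = √(-5711 + 2308) = √(-3403) = I*√3403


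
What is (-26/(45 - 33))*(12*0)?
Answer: 0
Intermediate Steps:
(-26/(45 - 33))*(12*0) = -26/12*0 = -26*1/12*0 = -13/6*0 = 0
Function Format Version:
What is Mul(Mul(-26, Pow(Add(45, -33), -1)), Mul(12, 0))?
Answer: 0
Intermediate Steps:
Mul(Mul(-26, Pow(Add(45, -33), -1)), Mul(12, 0)) = Mul(Mul(-26, Pow(12, -1)), 0) = Mul(Mul(-26, Rational(1, 12)), 0) = Mul(Rational(-13, 6), 0) = 0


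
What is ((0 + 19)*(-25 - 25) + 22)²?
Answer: 861184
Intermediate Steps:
((0 + 19)*(-25 - 25) + 22)² = (19*(-50) + 22)² = (-950 + 22)² = (-928)² = 861184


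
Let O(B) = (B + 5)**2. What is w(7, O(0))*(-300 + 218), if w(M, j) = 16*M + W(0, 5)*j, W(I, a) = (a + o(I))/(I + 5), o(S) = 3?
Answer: -12464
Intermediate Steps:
O(B) = (5 + B)**2
W(I, a) = (3 + a)/(5 + I) (W(I, a) = (a + 3)/(I + 5) = (3 + a)/(5 + I))
w(M, j) = 16*M + 8*j/5 (w(M, j) = 16*M + ((3 + 5)/(5 + 0))*j = 16*M + (8/5)*j = 16*M + ((1/5)*8)*j = 16*M + 8*j/5)
w(7, O(0))*(-300 + 218) = (16*7 + 8*(5 + 0)**2/5)*(-300 + 218) = (112 + (8/5)*5**2)*(-82) = (112 + (8/5)*25)*(-82) = (112 + 40)*(-82) = 152*(-82) = -12464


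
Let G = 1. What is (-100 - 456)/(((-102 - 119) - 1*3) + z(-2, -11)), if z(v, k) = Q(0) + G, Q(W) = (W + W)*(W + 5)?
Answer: 556/223 ≈ 2.4933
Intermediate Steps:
Q(W) = 2*W*(5 + W) (Q(W) = (2*W)*(5 + W) = 2*W*(5 + W))
z(v, k) = 1 (z(v, k) = 2*0*(5 + 0) + 1 = 2*0*5 + 1 = 0 + 1 = 1)
(-100 - 456)/(((-102 - 119) - 1*3) + z(-2, -11)) = (-100 - 456)/(((-102 - 119) - 1*3) + 1) = -556/((-221 - 3) + 1) = -556/(-224 + 1) = -556/(-223) = -1/223*(-556) = 556/223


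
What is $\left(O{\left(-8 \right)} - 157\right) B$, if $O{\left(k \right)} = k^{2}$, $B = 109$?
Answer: $-10137$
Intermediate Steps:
$\left(O{\left(-8 \right)} - 157\right) B = \left(\left(-8\right)^{2} - 157\right) 109 = \left(64 - 157\right) 109 = \left(-93\right) 109 = -10137$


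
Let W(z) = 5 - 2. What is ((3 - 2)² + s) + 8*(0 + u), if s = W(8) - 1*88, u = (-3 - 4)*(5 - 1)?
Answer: -308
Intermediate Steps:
u = -28 (u = -7*4 = -28)
W(z) = 3
s = -85 (s = 3 - 1*88 = 3 - 88 = -85)
((3 - 2)² + s) + 8*(0 + u) = ((3 - 2)² - 85) + 8*(0 - 28) = (1² - 85) + 8*(-28) = (1 - 85) - 224 = -84 - 224 = -308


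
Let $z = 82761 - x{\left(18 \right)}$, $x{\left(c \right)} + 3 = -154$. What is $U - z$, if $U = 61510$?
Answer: $-21408$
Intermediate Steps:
$x{\left(c \right)} = -157$ ($x{\left(c \right)} = -3 - 154 = -157$)
$z = 82918$ ($z = 82761 - -157 = 82761 + 157 = 82918$)
$U - z = 61510 - 82918 = -21408$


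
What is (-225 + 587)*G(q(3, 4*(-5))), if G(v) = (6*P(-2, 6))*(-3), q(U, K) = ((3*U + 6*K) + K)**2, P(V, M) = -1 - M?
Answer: 45612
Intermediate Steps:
q(U, K) = (3*U + 7*K)**2
G(v) = 126 (G(v) = (6*(-1 - 1*6))*(-3) = (6*(-1 - 6))*(-3) = (6*(-7))*(-3) = -42*(-3) = 126)
(-225 + 587)*G(q(3, 4*(-5))) = (-225 + 587)*126 = 362*126 = 45612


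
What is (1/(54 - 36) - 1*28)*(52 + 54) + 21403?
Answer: 165968/9 ≈ 18441.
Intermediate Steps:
(1/(54 - 36) - 1*28)*(52 + 54) + 21403 = (1/18 - 28)*106 + 21403 = -503/18*106 + 21403 = -26659/9 + 21403 = 165968/9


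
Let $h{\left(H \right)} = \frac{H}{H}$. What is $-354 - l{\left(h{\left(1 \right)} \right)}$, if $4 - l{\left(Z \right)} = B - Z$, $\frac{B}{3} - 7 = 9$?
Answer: $-311$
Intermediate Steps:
$B = 48$ ($B = 21 + 3 \cdot 9 = 21 + 27 = 48$)
$h{\left(H \right)} = 1$
$l{\left(Z \right)} = -44 + Z$ ($l{\left(Z \right)} = 4 - \left(48 - Z\right) = 4 + \left(-48 + Z\right) = -44 + Z$)
$-354 - l{\left(h{\left(1 \right)} \right)} = -354 - \left(-44 + 1\right) = -354 - -43 = -354 + 43 = -311$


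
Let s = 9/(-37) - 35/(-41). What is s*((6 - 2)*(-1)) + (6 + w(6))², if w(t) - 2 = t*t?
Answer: 2933208/1517 ≈ 1933.6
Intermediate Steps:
w(t) = 2 + t² (w(t) = 2 + t*t = 2 + t²)
s = 926/1517 (s = 9*(-1/37) - 35*(-1/41) = -9/37 + 35/41 = 926/1517 ≈ 0.61042)
s*((6 - 2)*(-1)) + (6 + w(6))² = 926*((6 - 2)*(-1))/1517 + (6 + (2 + 6²))² = 926*(4*(-1))/1517 + (6 + (2 + 36))² = (926/1517)*(-4) + (6 + 38)² = -3704/1517 + 44² = -3704/1517 + 1936 = 2933208/1517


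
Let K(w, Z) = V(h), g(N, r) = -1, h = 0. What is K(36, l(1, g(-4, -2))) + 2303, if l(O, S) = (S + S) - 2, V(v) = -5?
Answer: 2298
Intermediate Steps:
l(O, S) = -2 + 2*S (l(O, S) = 2*S - 2 = -2 + 2*S)
K(w, Z) = -5
K(36, l(1, g(-4, -2))) + 2303 = -5 + 2303 = 2298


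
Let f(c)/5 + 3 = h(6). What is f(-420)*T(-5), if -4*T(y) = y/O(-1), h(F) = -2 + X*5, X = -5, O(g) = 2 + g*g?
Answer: -125/2 ≈ -62.500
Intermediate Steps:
O(g) = 2 + g²
h(F) = -27 (h(F) = -2 - 5*5 = -2 - 25 = -27)
T(y) = -y/12 (T(y) = -y/(4*(2 + (-1)²)) = -y/(4*(2 + 1)) = -y/(4*3) = -y/12)
f(c) = -150 (f(c) = -15 + 5*(-27) = -15 - 135 = -150)
f(-420)*T(-5) = -(-25)*(-5)/2 = -150*5/12 = -125/2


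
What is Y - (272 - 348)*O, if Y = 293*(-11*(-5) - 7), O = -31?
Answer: 11708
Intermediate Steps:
Y = 14064 (Y = 293*(55 - 7) = 293*48 = 14064)
Y - (272 - 348)*O = 14064 - (272 - 348)*(-31) = 14064 - (-76)*(-31) = 14064 - 1*2356 = 14064 - 2356 = 11708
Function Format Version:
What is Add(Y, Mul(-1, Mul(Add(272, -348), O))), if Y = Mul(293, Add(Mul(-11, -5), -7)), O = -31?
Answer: 11708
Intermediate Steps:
Y = 14064 (Y = Mul(293, Add(55, -7)) = Mul(293, 48) = 14064)
Add(Y, Mul(-1, Mul(Add(272, -348), O))) = Add(14064, Mul(-1, Mul(Add(272, -348), -31))) = Add(14064, Mul(-1, Mul(-76, -31))) = Add(14064, Mul(-1, 2356)) = Add(14064, -2356) = 11708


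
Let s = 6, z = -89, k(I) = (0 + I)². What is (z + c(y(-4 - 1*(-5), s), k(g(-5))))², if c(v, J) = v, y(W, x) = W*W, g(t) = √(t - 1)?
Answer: 7744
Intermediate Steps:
g(t) = √(-1 + t)
k(I) = I²
y(W, x) = W²
(z + c(y(-4 - 1*(-5), s), k(g(-5))))² = (-89 + (-4 - 1*(-5))²)² = (-89 + (-4 + 5)²)² = (-89 + 1²)² = (-89 + 1)² = (-88)² = 7744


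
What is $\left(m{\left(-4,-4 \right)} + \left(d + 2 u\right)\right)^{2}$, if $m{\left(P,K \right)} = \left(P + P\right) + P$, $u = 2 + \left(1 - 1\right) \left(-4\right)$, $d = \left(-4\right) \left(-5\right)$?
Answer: $144$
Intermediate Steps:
$d = 20$
$u = 2$ ($u = 2 + 0 \left(-4\right) = 2 + 0 = 2$)
$m{\left(P,K \right)} = 3 P$ ($m{\left(P,K \right)} = 2 P + P = 3 P$)
$\left(m{\left(-4,-4 \right)} + \left(d + 2 u\right)\right)^{2} = \left(3 \left(-4\right) + \left(20 + 2 \cdot 2\right)\right)^{2} = \left(-12 + \left(20 + 4\right)\right)^{2} = \left(-12 + 24\right)^{2} = 12^{2} = 144$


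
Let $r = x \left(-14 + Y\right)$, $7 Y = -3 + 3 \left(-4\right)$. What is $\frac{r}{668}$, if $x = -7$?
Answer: $\frac{113}{668} \approx 0.16916$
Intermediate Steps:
$Y = - \frac{15}{7}$ ($Y = \frac{-3 + 3 \left(-4\right)}{7} = \frac{-3 - 12}{7} = \frac{1}{7} \left(-15\right) = - \frac{15}{7} \approx -2.1429$)
$r = 113$ ($r = - 7 \left(-14 - \frac{15}{7}\right) = \left(-7\right) \left(- \frac{113}{7}\right) = 113$)
$\frac{r}{668} = \frac{113}{668}$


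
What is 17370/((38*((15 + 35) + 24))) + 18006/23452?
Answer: 28624632/4121689 ≈ 6.9449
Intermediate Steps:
17370/((38*((15 + 35) + 24))) + 18006/23452 = 17370/((38*(50 + 24))) + 18006*(1/23452) = 17370/((38*74)) + 9003/11726 = 17370/2812 + 9003/11726 = 17370*(1/2812) + 9003/11726 = 8685/1406 + 9003/11726 = 28624632/4121689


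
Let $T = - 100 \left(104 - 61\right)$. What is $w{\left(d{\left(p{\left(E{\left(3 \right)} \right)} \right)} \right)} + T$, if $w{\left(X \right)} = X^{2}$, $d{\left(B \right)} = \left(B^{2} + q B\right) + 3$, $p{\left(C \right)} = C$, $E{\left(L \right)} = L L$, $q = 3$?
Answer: $8021$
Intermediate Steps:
$E{\left(L \right)} = L^{2}$
$d{\left(B \right)} = 3 + B^{2} + 3 B$ ($d{\left(B \right)} = \left(B^{2} + 3 B\right) + 3 = 3 + B^{2} + 3 B$)
$T = -4300$ ($T = \left(-100\right) 43 = -4300$)
$w{\left(d{\left(p{\left(E{\left(3 \right)} \right)} \right)} \right)} + T = \left(3 + \left(3^{2}\right)^{2} + 3 \cdot 3^{2}\right)^{2} - 4300 = \left(3 + 9^{2} + 3 \cdot 9\right)^{2} - 4300 = \left(3 + 81 + 27\right)^{2} - 4300 = 111^{2} - 4300 = 12321 - 4300 = 8021$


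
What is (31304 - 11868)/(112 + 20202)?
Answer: 9718/10157 ≈ 0.95678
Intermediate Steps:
(31304 - 11868)/(112 + 20202) = 19436/20314 = 19436*(1/20314) = 9718/10157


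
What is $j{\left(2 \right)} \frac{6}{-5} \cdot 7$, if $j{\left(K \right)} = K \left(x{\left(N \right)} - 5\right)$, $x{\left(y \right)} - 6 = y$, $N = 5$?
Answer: $- \frac{504}{5} \approx -100.8$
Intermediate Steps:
$x{\left(y \right)} = 6 + y$
$j{\left(K \right)} = 6 K$ ($j{\left(K \right)} = K \left(\left(6 + 5\right) - 5\right) = K \left(11 - 5\right) = K 6 = 6 K$)
$j{\left(2 \right)} \frac{6}{-5} \cdot 7 = 6 \cdot 2 \frac{6}{-5} \cdot 7 = 12 \cdot 6 \left(- \frac{1}{5}\right) 7 = 12 \left(- \frac{6}{5}\right) 7 = \left(- \frac{72}{5}\right) 7 = - \frac{504}{5}$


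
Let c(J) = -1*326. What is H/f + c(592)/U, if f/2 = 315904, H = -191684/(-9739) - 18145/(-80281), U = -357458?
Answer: 83301246629220647/88289139797560921088 ≈ 0.00094351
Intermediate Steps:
c(J) = -326
H = 15565297359/781856659 (H = -191684*(-1/9739) - 18145*(-1/80281) = 191684/9739 + 18145/80281 = 15565297359/781856659 ≈ 19.908)
f = 631808 (f = 2*315904 = 631808)
H/f + c(592)/U = (15565297359/781856659)/631808 - 326/(-357458) = (15565297359/781856659)*(1/631808) - 326*(-1/357458) = 15565297359/493983292009472 + 163/178729 = 83301246629220647/88289139797560921088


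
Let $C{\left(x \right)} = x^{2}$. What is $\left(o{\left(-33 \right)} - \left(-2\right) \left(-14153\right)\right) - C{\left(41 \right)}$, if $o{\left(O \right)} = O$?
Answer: $-30020$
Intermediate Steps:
$\left(o{\left(-33 \right)} - \left(-2\right) \left(-14153\right)\right) - C{\left(41 \right)} = \left(-33 - \left(-2\right) \left(-14153\right)\right) - 41^{2} = \left(-33 - 28306\right) - 1681 = -28339 - 1681 = -30020$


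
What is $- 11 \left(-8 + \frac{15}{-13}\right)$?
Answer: $\frac{1309}{13} \approx 100.69$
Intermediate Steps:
$- 11 \left(-8 + \frac{15}{-13}\right) = - 11 \left(-8 + 15 \left(- \frac{1}{13}\right)\right) = - 11 \left(-8 - \frac{15}{13}\right) = \left(-11\right) \left(- \frac{119}{13}\right) = \frac{1309}{13}$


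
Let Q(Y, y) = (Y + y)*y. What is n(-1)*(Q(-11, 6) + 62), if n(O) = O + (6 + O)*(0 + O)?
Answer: -192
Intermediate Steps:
Q(Y, y) = y*(Y + y)
n(O) = O + O*(6 + O) (n(O) = O + (6 + O)*O = O + O*(6 + O))
n(-1)*(Q(-11, 6) + 62) = (-(7 - 1))*(6*(-11 + 6) + 62) = (-1*6)*(6*(-5) + 62) = -6*(-30 + 62) = -6*32 = -192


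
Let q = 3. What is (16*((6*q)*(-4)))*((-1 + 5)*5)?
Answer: -23040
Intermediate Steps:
(16*((6*q)*(-4)))*((-1 + 5)*5) = (16*((6*3)*(-4)))*((-1 + 5)*5) = (16*(18*(-4)))*(4*5) = (16*(-72))*20 = -1152*20 = -23040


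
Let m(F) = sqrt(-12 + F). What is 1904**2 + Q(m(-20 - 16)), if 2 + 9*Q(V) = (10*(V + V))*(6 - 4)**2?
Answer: 32626942/9 + 320*I*sqrt(3)/9 ≈ 3.6252e+6 + 61.584*I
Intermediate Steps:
Q(V) = -2/9 + 80*V/9 (Q(V) = -2/9 + ((10*(V + V))*(6 - 4)**2)/9 = -2/9 + ((10*(2*V))*2**2)/9 = -2/9 + ((20*V)*4)/9 = -2/9 + (80*V)/9 = -2/9 + 80*V/9)
1904**2 + Q(m(-20 - 16)) = 1904**2 + (-2/9 + 80*sqrt(-12 + (-20 - 16))/9) = 3625216 + (-2/9 + 80*sqrt(-12 - 36)/9) = 3625216 + (-2/9 + 80*sqrt(-48)/9) = 3625216 + (-2/9 + 80*(4*I*sqrt(3))/9) = 3625216 + (-2/9 + 320*I*sqrt(3)/9) = 32626942/9 + 320*I*sqrt(3)/9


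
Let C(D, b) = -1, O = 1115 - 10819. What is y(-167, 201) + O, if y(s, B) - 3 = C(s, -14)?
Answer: -9702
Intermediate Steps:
O = -9704
y(s, B) = 2 (y(s, B) = 3 - 1 = 2)
y(-167, 201) + O = 2 - 9704 = -9702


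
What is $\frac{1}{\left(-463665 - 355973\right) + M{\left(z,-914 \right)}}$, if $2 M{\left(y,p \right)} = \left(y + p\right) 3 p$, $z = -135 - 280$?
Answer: $\frac{1}{1002421} \approx 9.9758 \cdot 10^{-7}$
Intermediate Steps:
$z = -415$ ($z = -135 - 280 = -415$)
$M{\left(y,p \right)} = \frac{p \left(3 p + 3 y\right)}{2}$ ($M{\left(y,p \right)} = \frac{\left(y + p\right) 3 p}{2} = \frac{\left(p + y\right) 3 p}{2} = \frac{\left(3 p + 3 y\right) p}{2} = \frac{p \left(3 p + 3 y\right)}{2}$)
$\frac{1}{\left(-463665 - 355973\right) + M{\left(z,-914 \right)}} = \frac{1}{\left(-463665 - 355973\right) + \frac{3}{2} \left(-914\right) \left(-914 - 415\right)} = \frac{1}{\left(-463665 - 355973\right) + \frac{3}{2} \left(-914\right) \left(-1329\right)} = \frac{1}{-819638 + 1822059} = \frac{1}{1002421}$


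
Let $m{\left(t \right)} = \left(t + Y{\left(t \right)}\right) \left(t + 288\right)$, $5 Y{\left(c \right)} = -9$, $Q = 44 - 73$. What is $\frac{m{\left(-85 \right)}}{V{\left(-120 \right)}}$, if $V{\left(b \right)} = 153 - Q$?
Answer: $- \frac{6293}{65} \approx -96.815$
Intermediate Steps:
$Q = -29$
$Y{\left(c \right)} = - \frac{9}{5}$ ($Y{\left(c \right)} = \frac{1}{5} \left(-9\right) = - \frac{9}{5}$)
$m{\left(t \right)} = \left(288 + t\right) \left(- \frac{9}{5} + t\right)$ ($m{\left(t \right)} = \left(t - \frac{9}{5}\right) \left(t + 288\right) = \left(- \frac{9}{5} + t\right) \left(288 + t\right) = \left(288 + t\right) \left(- \frac{9}{5} + t\right)$)
$V{\left(b \right)} = 182$ ($V{\left(b \right)} = 153 - -29 = 153 + 29 = 182$)
$\frac{m{\left(-85 \right)}}{V{\left(-120 \right)}} = \frac{- \frac{2592}{5} + \left(-85\right)^{2} + \frac{1431}{5} \left(-85\right)}{182} = \left(- \frac{2592}{5} + 7225 - 24327\right) \frac{1}{182} = \left(- \frac{88102}{5}\right) \frac{1}{182} = - \frac{6293}{65}$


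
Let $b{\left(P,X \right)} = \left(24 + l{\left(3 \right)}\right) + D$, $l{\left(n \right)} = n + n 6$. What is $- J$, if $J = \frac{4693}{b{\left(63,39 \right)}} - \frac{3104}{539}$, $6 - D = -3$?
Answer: $- \frac{2361911}{29106} \approx -81.149$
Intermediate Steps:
$D = 9$ ($D = 6 - -3 = 6 + 3 = 9$)
$l{\left(n \right)} = 7 n$ ($l{\left(n \right)} = n + 6 n = 7 n$)
$b{\left(P,X \right)} = 54$ ($b{\left(P,X \right)} = \left(24 + 7 \cdot 3\right) + 9 = \left(24 + 21\right) + 9 = 45 + 9 = 54$)
$J = \frac{2361911}{29106}$ ($J = \frac{4693}{54} - \frac{3104}{539} = \frac{2361911}{29106} \approx 81.149$)
$- J = \left(-1\right) \frac{2361911}{29106} = - \frac{2361911}{29106}$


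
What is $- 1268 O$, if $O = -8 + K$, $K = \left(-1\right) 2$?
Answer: $12680$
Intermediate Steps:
$K = -2$
$O = -10$ ($O = -8 - 2 = -10$)
$- 1268 O = \left(-1268\right) \left(-10\right) = 12680$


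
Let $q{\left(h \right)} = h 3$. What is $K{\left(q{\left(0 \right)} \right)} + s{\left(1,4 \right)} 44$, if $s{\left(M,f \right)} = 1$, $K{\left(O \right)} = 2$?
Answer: $46$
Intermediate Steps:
$q{\left(h \right)} = 3 h$
$K{\left(q{\left(0 \right)} \right)} + s{\left(1,4 \right)} 44 = 2 + 1 \cdot 44 = 2 + 44 = 46$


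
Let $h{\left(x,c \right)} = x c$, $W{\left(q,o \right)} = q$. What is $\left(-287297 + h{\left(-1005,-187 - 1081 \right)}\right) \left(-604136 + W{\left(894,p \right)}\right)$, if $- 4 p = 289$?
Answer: $-595425793406$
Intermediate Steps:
$p = - \frac{289}{4}$ ($p = \left(- \frac{1}{4}\right) 289 = - \frac{289}{4} \approx -72.25$)
$h{\left(x,c \right)} = c x$
$\left(-287297 + h{\left(-1005,-187 - 1081 \right)}\right) \left(-604136 + W{\left(894,p \right)}\right) = \left(-287297 + \left(-187 - 1081\right) \left(-1005\right)\right) \left(-604136 + 894\right) = \left(-287297 + \left(-187 - 1081\right) \left(-1005\right)\right) \left(-603242\right) = \left(-287297 - -1274340\right) \left(-603242\right) = \left(-287297 + 1274340\right) \left(-603242\right) = 987043 \left(-603242\right) = -595425793406$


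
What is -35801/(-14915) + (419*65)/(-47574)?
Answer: 1296986749/709566210 ≈ 1.8279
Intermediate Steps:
-35801/(-14915) + (419*65)/(-47574) = -35801*(-1/14915) + 27235*(-1/47574) = 35801/14915 - 27235/47574 = 1296986749/709566210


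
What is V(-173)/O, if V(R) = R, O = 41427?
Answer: -173/41427 ≈ -0.0041760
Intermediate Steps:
V(-173)/O = -173/41427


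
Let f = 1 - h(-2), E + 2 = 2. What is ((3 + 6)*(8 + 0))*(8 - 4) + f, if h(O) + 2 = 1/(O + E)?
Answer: 583/2 ≈ 291.50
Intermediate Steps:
E = 0 (E = -2 + 2 = 0)
h(O) = -2 + 1/O (h(O) = -2 + 1/(O + 0) = -2 + 1/O)
f = 7/2 (f = 1 - (-2 + 1/(-2)) = 1 - (-2 - 1/2) = 1 - 1*(-5/2) = 1 + 5/2 = 7/2 ≈ 3.5000)
((3 + 6)*(8 + 0))*(8 - 4) + f = ((3 + 6)*(8 + 0))*(8 - 4) + 7/2 = (9*8)*4 + 7/2 = 72*4 + 7/2 = 288 + 7/2 = 583/2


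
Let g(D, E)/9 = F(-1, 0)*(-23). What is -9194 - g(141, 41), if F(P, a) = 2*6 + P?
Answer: -6917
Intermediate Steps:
F(P, a) = 12 + P
g(D, E) = -2277 (g(D, E) = 9*((12 - 1)*(-23)) = 9*(11*(-23)) = 9*(-253) = -2277)
-9194 - g(141, 41) = -9194 - 1*(-2277) = -9194 + 2277 = -6917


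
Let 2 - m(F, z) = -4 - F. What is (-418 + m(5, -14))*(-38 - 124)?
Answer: 65934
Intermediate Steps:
m(F, z) = 6 + F (m(F, z) = 2 - (-4 - F) = 2 + (4 + F) = 6 + F)
(-418 + m(5, -14))*(-38 - 124) = (-418 + (6 + 5))*(-38 - 124) = (-418 + 11)*(-162) = -407*(-162) = 65934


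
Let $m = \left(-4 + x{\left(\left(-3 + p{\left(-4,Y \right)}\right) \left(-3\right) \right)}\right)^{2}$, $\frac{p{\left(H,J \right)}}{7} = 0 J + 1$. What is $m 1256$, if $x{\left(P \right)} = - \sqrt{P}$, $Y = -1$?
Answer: $5024 + 20096 i \sqrt{3} \approx 5024.0 + 34807.0 i$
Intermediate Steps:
$p{\left(H,J \right)} = 7$ ($p{\left(H,J \right)} = 7 \left(0 J + 1\right) = 7 \left(0 + 1\right) = 7 \cdot 1 = 7$)
$m = \left(-4 - 2 i \sqrt{3}\right)^{2}$ ($m = \left(-4 - \sqrt{\left(-3 + 7\right) \left(-3\right)}\right)^{2} = \left(-4 - \sqrt{4 \left(-3\right)}\right)^{2} = \left(-4 - \sqrt{-12}\right)^{2} = \left(-4 - 2 i \sqrt{3}\right)^{2} \approx 4.0 + 27.713 i$)
$m 1256 = \left(4 + 16 i \sqrt{3}\right) 1256 = 5024 + 20096 i \sqrt{3}$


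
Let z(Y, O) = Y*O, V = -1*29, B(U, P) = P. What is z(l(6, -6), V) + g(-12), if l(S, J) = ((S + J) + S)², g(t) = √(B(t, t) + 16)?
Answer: -1042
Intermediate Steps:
g(t) = √(16 + t) (g(t) = √(t + 16) = √(16 + t))
V = -29
l(S, J) = (J + 2*S)² (l(S, J) = ((J + S) + S)² = (J + 2*S)²)
z(Y, O) = O*Y
z(l(6, -6), V) + g(-12) = -29*(-6 + 2*6)² + √(16 - 12) = -29*(-6 + 12)² + √4 = -29*6² + 2 = -29*36 + 2 = -1044 + 2 = -1042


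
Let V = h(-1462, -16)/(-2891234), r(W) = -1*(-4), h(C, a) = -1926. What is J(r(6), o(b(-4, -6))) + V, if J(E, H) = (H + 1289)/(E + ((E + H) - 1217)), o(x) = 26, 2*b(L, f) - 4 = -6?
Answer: -1899847126/1710164911 ≈ -1.1109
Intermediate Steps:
b(L, f) = -1 (b(L, f) = 2 + (1/2)*(-6) = 2 - 3 = -1)
r(W) = 4
J(E, H) = (1289 + H)/(-1217 + H + 2*E) (J(E, H) = (1289 + H)/(E + (-1217 + E + H)) = (1289 + H)/(-1217 + H + 2*E))
V = 963/1445617 (V = -1926/(-2891234) = -1926*(-1/2891234) = 963/1445617 ≈ 0.00066615)
J(r(6), o(b(-4, -6))) + V = (1289 + 26)/(-1217 + 26 + 2*4) + 963/1445617 = 1315/(-1217 + 26 + 8) + 963/1445617 = 1315/(-1183) + 963/1445617 = -1/1183*1315 + 963/1445617 = -1315/1183 + 963/1445617 = -1899847126/1710164911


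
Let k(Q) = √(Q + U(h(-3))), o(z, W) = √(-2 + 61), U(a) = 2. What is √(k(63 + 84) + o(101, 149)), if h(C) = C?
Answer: √(√59 + √149) ≈ 4.4596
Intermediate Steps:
o(z, W) = √59
k(Q) = √(2 + Q) (k(Q) = √(Q + 2) = √(2 + Q))
√(k(63 + 84) + o(101, 149)) = √(√(2 + (63 + 84)) + √59) = √(√(2 + 147) + √59) = √(√149 + √59) = √(√59 + √149)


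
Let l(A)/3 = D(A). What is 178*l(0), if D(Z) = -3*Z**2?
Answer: 0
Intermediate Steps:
l(A) = -9*A**2 (l(A) = 3*(-3*A**2) = -9*A**2)
178*l(0) = 178*(-9*0**2) = 178*(-9*0) = 178*0 = 0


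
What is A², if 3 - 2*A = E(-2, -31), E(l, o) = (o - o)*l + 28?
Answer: 625/4 ≈ 156.25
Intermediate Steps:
E(l, o) = 28 (E(l, o) = 0*l + 28 = 0 + 28 = 28)
A = -25/2 (A = 3/2 - ½*28 = 3/2 - 14 = -25/2 ≈ -12.500)
A² = (-25/2)² = 625/4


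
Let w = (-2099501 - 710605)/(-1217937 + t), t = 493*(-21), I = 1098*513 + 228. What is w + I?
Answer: 115357780281/204715 ≈ 5.6350e+5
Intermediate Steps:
I = 563502 (I = 563274 + 228 = 563502)
t = -10353
w = 468351/204715 (w = (-2099501 - 710605)/(-1217937 - 10353) = -2810106/(-1228290) = -2810106*(-1/1228290) = 468351/204715 ≈ 2.2878)
w + I = 468351/204715 + 563502 = 115357780281/204715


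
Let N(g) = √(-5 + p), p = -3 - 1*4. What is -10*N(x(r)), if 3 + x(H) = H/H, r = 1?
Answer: -20*I*√3 ≈ -34.641*I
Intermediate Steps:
x(H) = -2 (x(H) = -3 + H/H = -3 + 1 = -2)
p = -7 (p = -3 - 4 = -7)
N(g) = 2*I*√3 (N(g) = √(-5 - 7) = √(-12) = 2*I*√3)
-10*N(x(r)) = -20*I*√3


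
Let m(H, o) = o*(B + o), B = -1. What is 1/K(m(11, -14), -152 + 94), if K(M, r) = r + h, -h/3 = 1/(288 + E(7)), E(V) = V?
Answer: -295/17113 ≈ -0.017238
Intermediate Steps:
h = -3/295 (h = -3/(288 + 7) = -3/295 ≈ -0.010169)
m(H, o) = o*(-1 + o)
K(M, r) = -3/295 + r (K(M, r) = r - 3/295 = -3/295 + r)
1/K(m(11, -14), -152 + 94) = 1/(-3/295 + (-152 + 94)) = 1/(-3/295 - 58) = 1/(-17113/295) = -295/17113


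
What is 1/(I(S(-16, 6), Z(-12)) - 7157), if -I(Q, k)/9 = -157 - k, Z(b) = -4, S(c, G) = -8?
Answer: -1/5780 ≈ -0.00017301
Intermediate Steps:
I(Q, k) = 1413 + 9*k (I(Q, k) = -9*(-157 - k) = 1413 + 9*k)
1/(I(S(-16, 6), Z(-12)) - 7157) = 1/((1413 + 9*(-4)) - 7157) = 1/((1413 - 36) - 7157) = 1/(1377 - 7157) = 1/(-5780) = -1/5780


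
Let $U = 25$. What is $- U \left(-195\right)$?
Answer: $4875$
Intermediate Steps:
$- U \left(-195\right) = \left(-1\right) 25 \left(-195\right) = \left(-25\right) \left(-195\right) = 4875$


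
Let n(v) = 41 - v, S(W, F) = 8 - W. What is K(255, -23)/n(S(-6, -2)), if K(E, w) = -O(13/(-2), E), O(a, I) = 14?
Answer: -14/27 ≈ -0.51852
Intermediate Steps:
K(E, w) = -14 (K(E, w) = -1*14 = -14)
K(255, -23)/n(S(-6, -2)) = -14/(41 - (8 - 1*(-6))) = -14/(41 - (8 + 6)) = -14/(41 - 1*14) = -14/(41 - 14) = -14/27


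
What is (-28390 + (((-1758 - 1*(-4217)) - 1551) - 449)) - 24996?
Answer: -52927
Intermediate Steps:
(-28390 + (((-1758 - 1*(-4217)) - 1551) - 449)) - 24996 = (-28390 + (((-1758 + 4217) - 1551) - 449)) - 24996 = (-28390 + ((2459 - 1551) - 449)) - 24996 = (-28390 + (908 - 449)) - 24996 = (-28390 + 459) - 24996 = -27931 - 24996 = -52927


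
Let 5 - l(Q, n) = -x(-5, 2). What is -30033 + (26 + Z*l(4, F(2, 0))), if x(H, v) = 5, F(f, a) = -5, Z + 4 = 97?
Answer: -29077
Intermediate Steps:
Z = 93 (Z = -4 + 97 = 93)
l(Q, n) = 10 (l(Q, n) = 5 - (-1)*5 = 5 - 1*(-5) = 5 + 5 = 10)
-30033 + (26 + Z*l(4, F(2, 0))) = -30033 + (26 + 93*10) = -30033 + (26 + 930) = -30033 + 956 = -29077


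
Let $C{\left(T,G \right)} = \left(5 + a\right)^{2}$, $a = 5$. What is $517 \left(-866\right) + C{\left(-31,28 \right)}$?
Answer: $-447622$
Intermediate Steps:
$C{\left(T,G \right)} = 100$ ($C{\left(T,G \right)} = \left(5 + 5\right)^{2} = 10^{2} = 100$)
$517 \left(-866\right) + C{\left(-31,28 \right)} = 517 \left(-866\right) + 100 = -447722 + 100 = -447622$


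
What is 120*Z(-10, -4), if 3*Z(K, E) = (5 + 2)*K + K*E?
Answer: -1200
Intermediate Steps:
Z(K, E) = 7*K/3 + E*K/3 (Z(K, E) = ((5 + 2)*K + K*E)/3 = (7*K + E*K)/3 = 7*K/3 + E*K/3)
120*Z(-10, -4) = 120*((⅓)*(-10)*(7 - 4)) = 120*((⅓)*(-10)*3) = 120*(-10) = -1200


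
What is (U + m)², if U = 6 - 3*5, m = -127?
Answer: 18496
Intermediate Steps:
U = -9 (U = 6 - 15 = -9)
(U + m)² = (-9 - 127)² = (-136)² = 18496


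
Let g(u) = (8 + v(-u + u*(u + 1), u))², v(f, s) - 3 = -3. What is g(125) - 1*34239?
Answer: -34175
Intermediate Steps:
v(f, s) = 0 (v(f, s) = 3 - 3 = 0)
g(u) = 64 (g(u) = (8 + 0)² = 8² = 64)
g(125) - 1*34239 = 64 - 1*34239 = 64 - 34239 = -34175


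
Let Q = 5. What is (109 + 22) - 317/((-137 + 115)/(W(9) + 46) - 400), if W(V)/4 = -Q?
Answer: 686762/5211 ≈ 131.79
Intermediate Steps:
W(V) = -20 (W(V) = 4*(-1*5) = 4*(-5) = -20)
(109 + 22) - 317/((-137 + 115)/(W(9) + 46) - 400) = (109 + 22) - 317/((-137 + 115)/(-20 + 46) - 400) = 131 - 317/(-22/26 - 400) = 131 - 317/(-22*1/26 - 400) = 131 - 317/(-11/13 - 400) = 131 - 317/(-5211/13) = 131 - 13/5211*(-317) = 131 + 4121/5211 = 686762/5211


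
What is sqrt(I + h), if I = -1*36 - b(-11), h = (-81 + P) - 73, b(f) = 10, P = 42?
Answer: I*sqrt(158) ≈ 12.57*I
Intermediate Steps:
h = -112 (h = (-81 + 42) - 73 = -39 - 73 = -112)
I = -46 (I = -1*36 - 1*10 = -36 - 10 = -46)
sqrt(I + h) = sqrt(-46 - 112) = sqrt(-158) = I*sqrt(158)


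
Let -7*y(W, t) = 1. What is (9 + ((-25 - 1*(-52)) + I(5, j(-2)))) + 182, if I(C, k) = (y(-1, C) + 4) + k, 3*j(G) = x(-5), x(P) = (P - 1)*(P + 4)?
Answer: 1567/7 ≈ 223.86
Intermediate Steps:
y(W, t) = -1/7 (y(W, t) = -1/7*1 = -1/7)
x(P) = (-1 + P)*(4 + P)
j(G) = 2 (j(G) = (-4 + (-5)**2 + 3*(-5))/3 = (-4 + 25 - 15)/3 = (1/3)*6 = 2)
I(C, k) = 27/7 + k (I(C, k) = (-1/7 + 4) + k = 27/7 + k)
(9 + ((-25 - 1*(-52)) + I(5, j(-2)))) + 182 = (9 + ((-25 - 1*(-52)) + (27/7 + 2))) + 182 = (9 + ((-25 + 52) + 41/7)) + 182 = (9 + (27 + 41/7)) + 182 = (9 + 230/7) + 182 = 293/7 + 182 = 1567/7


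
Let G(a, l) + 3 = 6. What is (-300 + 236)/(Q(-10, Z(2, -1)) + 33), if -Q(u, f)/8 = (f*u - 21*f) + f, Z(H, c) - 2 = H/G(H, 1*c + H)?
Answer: -64/673 ≈ -0.095097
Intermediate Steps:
G(a, l) = 3 (G(a, l) = -3 + 6 = 3)
Z(H, c) = 2 + H/3
Q(u, f) = 160*f - 8*f*u (Q(u, f) = -8*((f*u - 21*f) + f) = -8*((-21*f + f*u) + f) = -8*(-20*f + f*u) = 160*f - 8*f*u)
(-300 + 236)/(Q(-10, Z(2, -1)) + 33) = (-300 + 236)/(8*(2 + (1/3)*2)*(20 - 1*(-10)) + 33) = -64/(8*(2 + 2/3)*(20 + 10) + 33) = -64/(8*(8/3)*30 + 33) = -64/(640 + 33) = -64/673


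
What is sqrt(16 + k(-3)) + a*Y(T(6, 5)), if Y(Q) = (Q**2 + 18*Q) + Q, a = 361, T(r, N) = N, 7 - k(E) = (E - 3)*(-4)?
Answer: 43320 + I ≈ 43320.0 + 1.0*I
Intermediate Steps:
k(E) = -5 + 4*E (k(E) = 7 - (E - 3)*(-4) = 7 - (-3 + E)*(-4) = 7 - (12 - 4*E) = 7 + (-12 + 4*E) = -5 + 4*E)
Y(Q) = Q**2 + 19*Q
sqrt(16 + k(-3)) + a*Y(T(6, 5)) = sqrt(16 + (-5 + 4*(-3))) + 361*(5*(19 + 5)) = sqrt(16 + (-5 - 12)) + 361*(5*24) = sqrt(16 - 17) + 361*120 = sqrt(-1) + 43320 = I + 43320 = 43320 + I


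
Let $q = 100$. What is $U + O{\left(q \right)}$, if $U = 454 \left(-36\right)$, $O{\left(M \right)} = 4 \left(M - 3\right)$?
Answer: $-15956$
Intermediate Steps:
$O{\left(M \right)} = -12 + 4 M$ ($O{\left(M \right)} = 4 \left(-3 + M\right) = -12 + 4 M$)
$U = -16344$
$U + O{\left(q \right)} = -16344 + \left(-12 + 4 \cdot 100\right) = -16344 + \left(-12 + 400\right) = -16344 + 388 = -15956$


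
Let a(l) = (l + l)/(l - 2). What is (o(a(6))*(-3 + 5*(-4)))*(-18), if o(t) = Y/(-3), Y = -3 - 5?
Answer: 1104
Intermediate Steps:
Y = -8
a(l) = 2*l/(-2 + l) (a(l) = (2*l)/(-2 + l) = 2*l/(-2 + l))
o(t) = 8/3 (o(t) = -8/(-3) = -8*(-1/3) = 8/3)
(o(a(6))*(-3 + 5*(-4)))*(-18) = (8*(-3 + 5*(-4))/3)*(-18) = (8*(-3 - 20)/3)*(-18) = ((8/3)*(-23))*(-18) = -184/3*(-18) = 1104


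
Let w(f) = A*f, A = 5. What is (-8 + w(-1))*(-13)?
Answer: 169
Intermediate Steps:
w(f) = 5*f
(-8 + w(-1))*(-13) = (-8 + 5*(-1))*(-13) = (-8 - 5)*(-13) = -13*(-13) = 169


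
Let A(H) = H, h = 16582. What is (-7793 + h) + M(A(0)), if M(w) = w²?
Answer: 8789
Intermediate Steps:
(-7793 + h) + M(A(0)) = (-7793 + 16582) + 0² = 8789 + 0 = 8789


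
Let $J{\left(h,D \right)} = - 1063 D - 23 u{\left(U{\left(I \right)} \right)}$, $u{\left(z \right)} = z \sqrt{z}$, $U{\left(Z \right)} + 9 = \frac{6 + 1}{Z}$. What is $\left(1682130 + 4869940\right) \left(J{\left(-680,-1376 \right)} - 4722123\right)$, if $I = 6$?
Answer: $-21356046280450 + \frac{3541393835 i \sqrt{282}}{18} \approx -2.1356 \cdot 10^{13} + 3.3039 \cdot 10^{9} i$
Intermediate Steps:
$U{\left(Z \right)} = -9 + \frac{7}{Z}$ ($U{\left(Z \right)} = -9 + \frac{6 + 1}{Z} = -9 + \frac{7}{Z}$)
$u{\left(z \right)} = z^{\frac{3}{2}}$
$J{\left(h,D \right)} = - 1063 D + \frac{1081 i \sqrt{282}}{36}$ ($J{\left(h,D \right)} = - 1063 D - 23 \left(-9 + \frac{7}{6}\right)^{\frac{3}{2}} = - 1063 D - 23 \left(- \frac{47}{6}\right)^{\frac{3}{2}} = - 1063 D - 23 \left(- \frac{47 i \sqrt{282}}{36}\right) = - 1063 D + \frac{1081 i \sqrt{282}}{36}$)
$\left(1682130 + 4869940\right) \left(J{\left(-680,-1376 \right)} - 4722123\right) = \left(1682130 + 4869940\right) \left(\left(\left(-1063\right) \left(-1376\right) + \frac{1081 i \sqrt{282}}{36}\right) - 4722123\right) = 6552070 \left(\left(1462688 + \frac{1081 i \sqrt{282}}{36}\right) - 4722123\right) = 6552070 \left(-3259435 + \frac{1081 i \sqrt{282}}{36}\right) = -21356046280450 + \frac{3541393835 i \sqrt{282}}{18}$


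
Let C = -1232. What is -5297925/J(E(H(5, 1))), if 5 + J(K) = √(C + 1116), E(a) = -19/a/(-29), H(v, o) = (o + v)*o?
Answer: 8829875/47 + 3531950*I*√29/47 ≈ 1.8787e+5 + 4.0468e+5*I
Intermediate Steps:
H(v, o) = o*(o + v)
E(a) = 19/(29*a) (E(a) = -19/a*(-1/29) = 19/(29*a))
J(K) = -5 + 2*I*√29 (J(K) = -5 + √(-1232 + 1116) = -5 + √(-116) = -5 + 2*I*√29)
-5297925/J(E(H(5, 1))) = -5297925/(-5 + 2*I*√29)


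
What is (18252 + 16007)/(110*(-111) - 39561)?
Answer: -34259/51771 ≈ -0.66174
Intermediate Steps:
(18252 + 16007)/(110*(-111) - 39561) = 34259/(-12210 - 39561) = 34259/(-51771) = 34259*(-1/51771) = -34259/51771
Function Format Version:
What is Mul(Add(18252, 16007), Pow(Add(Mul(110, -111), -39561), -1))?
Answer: Rational(-34259, 51771) ≈ -0.66174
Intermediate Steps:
Mul(Add(18252, 16007), Pow(Add(Mul(110, -111), -39561), -1)) = Mul(34259, Pow(Add(-12210, -39561), -1)) = Mul(34259, Pow(-51771, -1)) = Mul(34259, Rational(-1, 51771)) = Rational(-34259, 51771)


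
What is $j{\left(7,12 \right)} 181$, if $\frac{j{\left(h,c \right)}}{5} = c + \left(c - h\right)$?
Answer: $15385$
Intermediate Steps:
$j{\left(h,c \right)} = - 5 h + 10 c$ ($j{\left(h,c \right)} = 5 \left(c + \left(c - h\right)\right) = 5 \left(- h + 2 c\right) = - 5 h + 10 c$)
$j{\left(7,12 \right)} 181 = \left(\left(-5\right) 7 + 10 \cdot 12\right) 181 = \left(-35 + 120\right) 181 = 85 \cdot 181 = 15385$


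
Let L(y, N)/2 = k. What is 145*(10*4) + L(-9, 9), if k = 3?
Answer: 5806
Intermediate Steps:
L(y, N) = 6 (L(y, N) = 2*3 = 6)
145*(10*4) + L(-9, 9) = 145*(10*4) + 6 = 145*40 + 6 = 5800 + 6 = 5806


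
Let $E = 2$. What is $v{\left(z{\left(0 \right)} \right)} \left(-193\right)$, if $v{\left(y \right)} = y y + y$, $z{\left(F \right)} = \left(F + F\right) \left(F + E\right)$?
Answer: $0$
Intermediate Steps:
$z{\left(F \right)} = 2 F \left(2 + F\right)$ ($z{\left(F \right)} = \left(F + F\right) \left(F + 2\right) = 2 F \left(2 + F\right)$)
$v{\left(y \right)} = y + y^{2}$ ($v{\left(y \right)} = y^{2} + y = y + y^{2}$)
$v{\left(z{\left(0 \right)} \right)} \left(-193\right) = 2 \cdot 0 \left(2 + 0\right) \left(1 + 2 \cdot 0 \left(2 + 0\right)\right) \left(-193\right) = 2 \cdot 0 \cdot 2 \left(1 + 2 \cdot 0 \cdot 2\right) \left(-193\right) = 0 \left(1 + 0\right) \left(-193\right) = 0 \cdot 1 \left(-193\right) = 0 \left(-193\right) = 0$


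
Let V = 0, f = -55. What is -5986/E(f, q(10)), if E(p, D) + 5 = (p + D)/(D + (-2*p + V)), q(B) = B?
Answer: 47888/43 ≈ 1113.7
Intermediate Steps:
E(p, D) = -5 + (D + p)/(D - 2*p) (E(p, D) = -5 + (p + D)/(D + (-2*p + 0)) = -5 + (D + p)/(D - 2*p))
-5986/E(f, q(10)) = -5986*(10 - 2*(-55))/(-4*10 + 11*(-55)) = -5986*(10 + 110)/(-40 - 605) = -5986/(-645/120) = -5986/((1/120)*(-645)) = -5986/(-43/8) = -5986*(-8/43) = 47888/43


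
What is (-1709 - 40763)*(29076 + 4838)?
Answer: -1440395408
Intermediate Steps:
(-1709 - 40763)*(29076 + 4838) = -42472*33914 = -1440395408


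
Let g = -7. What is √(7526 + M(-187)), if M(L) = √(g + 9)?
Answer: √(7526 + √2) ≈ 86.761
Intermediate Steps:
M(L) = √2 (M(L) = √(-7 + 9) = √2)
√(7526 + M(-187)) = √(7526 + √2)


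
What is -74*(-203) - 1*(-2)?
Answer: 15024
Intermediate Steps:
-74*(-203) - 1*(-2) = 15022 + 2 = 15024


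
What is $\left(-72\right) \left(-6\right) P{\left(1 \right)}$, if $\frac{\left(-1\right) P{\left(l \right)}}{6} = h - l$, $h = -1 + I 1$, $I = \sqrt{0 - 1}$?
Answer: $5184 - 2592 i \approx 5184.0 - 2592.0 i$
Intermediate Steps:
$I = i$ ($I = \sqrt{-1} = i \approx 1.0 i$)
$h = -1 + i$ ($h = -1 + i 1 = -1 + i \approx -1.0 + 1.0 i$)
$P{\left(l \right)} = 6 - 6 i + 6 l$ ($P{\left(l \right)} = - 6 \left(\left(-1 + i\right) - l\right) = - 6 \left(-1 + i - l\right) = 6 - 6 i + 6 l$)
$\left(-72\right) \left(-6\right) P{\left(1 \right)} = \left(-72\right) \left(-6\right) \left(6 - 6 i + 6 \cdot 1\right) = 432 \left(6 - 6 i + 6\right) = 432 \left(12 - 6 i\right) = 5184 - 2592 i$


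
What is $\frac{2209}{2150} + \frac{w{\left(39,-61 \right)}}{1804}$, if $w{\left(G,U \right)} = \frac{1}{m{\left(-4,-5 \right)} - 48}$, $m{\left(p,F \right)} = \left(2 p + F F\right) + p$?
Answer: $\frac{13947411}{13575100} \approx 1.0274$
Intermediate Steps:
$m{\left(p,F \right)} = F^{2} + 3 p$ ($m{\left(p,F \right)} = \left(2 p + F^{2}\right) + p = \left(F^{2} + 2 p\right) + p = F^{2} + 3 p$)
$w{\left(G,U \right)} = - \frac{1}{35}$ ($w{\left(G,U \right)} = \frac{1}{\left(\left(-5\right)^{2} + 3 \left(-4\right)\right) - 48} = \frac{1}{\left(25 - 12\right) - 48} = \frac{1}{13 - 48} = \frac{1}{-35} = - \frac{1}{35}$)
$\frac{2209}{2150} + \frac{w{\left(39,-61 \right)}}{1804} = \frac{2209}{2150} - \frac{1}{35 \cdot 1804} = 2209 \cdot \frac{1}{2150} - \frac{1}{63140} = \frac{2209}{2150} - \frac{1}{63140} = \frac{13947411}{13575100}$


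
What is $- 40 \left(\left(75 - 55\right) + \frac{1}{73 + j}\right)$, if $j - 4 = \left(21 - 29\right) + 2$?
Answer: $- \frac{56840}{71} \approx -800.56$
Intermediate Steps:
$j = -2$ ($j = 4 + \left(\left(21 - 29\right) + 2\right) = 4 + \left(-8 + 2\right) = 4 - 6 = -2$)
$- 40 \left(\left(75 - 55\right) + \frac{1}{73 + j}\right) = - 40 \left(\left(75 - 55\right) + \frac{1}{73 - 2}\right) = - 40 \left(20 + \frac{1}{71}\right) = \left(-40\right) \frac{1421}{71} = - \frac{56840}{71}$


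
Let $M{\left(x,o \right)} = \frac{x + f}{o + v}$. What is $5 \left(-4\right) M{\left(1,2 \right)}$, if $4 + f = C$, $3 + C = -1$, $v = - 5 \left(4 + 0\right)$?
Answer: $- \frac{70}{9} \approx -7.7778$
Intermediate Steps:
$v = -20$ ($v = \left(-5\right) 4 = -20$)
$C = -4$ ($C = -3 - 1 = -4$)
$f = -8$ ($f = -4 - 4 = -8$)
$M{\left(x,o \right)} = \frac{-8 + x}{-20 + o}$ ($M{\left(x,o \right)} = \frac{x - 8}{o - 20} = \frac{-8 + x}{-20 + o}$)
$5 \left(-4\right) M{\left(1,2 \right)} = 5 \left(-4\right) \frac{-8 + 1}{-20 + 2} = - 20 \frac{1}{-18} \left(-7\right) = - 20 \left(\left(- \frac{1}{18}\right) \left(-7\right)\right) = \left(-20\right) \frac{7}{18} = - \frac{70}{9}$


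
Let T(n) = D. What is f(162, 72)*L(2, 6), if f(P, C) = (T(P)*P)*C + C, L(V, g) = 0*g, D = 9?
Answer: 0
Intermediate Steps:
L(V, g) = 0
T(n) = 9
f(P, C) = C + 9*C*P (f(P, C) = (9*P)*C + C = 9*C*P + C = C + 9*C*P)
f(162, 72)*L(2, 6) = (72*(1 + 9*162))*0 = (72*(1 + 1458))*0 = (72*1459)*0 = 105048*0 = 0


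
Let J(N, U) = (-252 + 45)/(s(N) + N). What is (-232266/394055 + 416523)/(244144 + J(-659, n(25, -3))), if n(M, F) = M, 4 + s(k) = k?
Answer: 216983480295678/127184630271625 ≈ 1.7061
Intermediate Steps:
s(k) = -4 + k
J(N, U) = -207/(-4 + 2*N) (J(N, U) = (-252 + 45)/((-4 + N) + N) = -207/(-4 + 2*N))
(-232266/394055 + 416523)/(244144 + J(-659, n(25, -3))) = (-232266/394055 + 416523)/(244144 - 207/(-4 + 2*(-659))) = (-232266*1/394055 + 416523)/(244144 - 207/(-4 - 1318)) = (-232266/394055 + 416523)/(244144 - 207/(-1322)) = 164132738499/(394055*(244144 - 207*(-1/1322))) = 164132738499/(394055*(244144 + 207/1322)) = 164132738499/(394055*(322758575/1322)) = (164132738499/394055)*(1322/322758575) = 216983480295678/127184630271625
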